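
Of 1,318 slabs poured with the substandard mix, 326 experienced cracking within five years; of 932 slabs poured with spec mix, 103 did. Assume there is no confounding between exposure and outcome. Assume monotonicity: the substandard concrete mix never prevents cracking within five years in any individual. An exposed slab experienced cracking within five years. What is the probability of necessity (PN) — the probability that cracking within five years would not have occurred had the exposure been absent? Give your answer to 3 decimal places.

PN ≈ 0.553

p₁ = P(outcome | exposed) = 326/1318 = 0.24734
p₀ = P(outcome | unexposed) = 103/932 = 0.11052
Under exogeneity and monotonicity, PN = (p₁ − p₀) / p₁.
PN = (0.24734 − 0.11052) / 0.24734 = 0.13683 / 0.24734 ≈ 0.5532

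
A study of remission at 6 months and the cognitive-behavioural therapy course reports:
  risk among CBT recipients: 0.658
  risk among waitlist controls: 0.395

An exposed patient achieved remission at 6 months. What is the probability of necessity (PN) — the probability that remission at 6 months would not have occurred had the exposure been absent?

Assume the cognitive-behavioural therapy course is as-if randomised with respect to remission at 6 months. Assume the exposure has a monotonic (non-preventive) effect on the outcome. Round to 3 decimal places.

Let p₁ = 0.658, p₀ = 0.395.
Under exogeneity and monotonicity, PN = (p₁ − p₀) / p₁.
PN = (0.658 − 0.395) / 0.658 = 0.263 / 0.658 ≈ 0.3997

PN ≈ 0.400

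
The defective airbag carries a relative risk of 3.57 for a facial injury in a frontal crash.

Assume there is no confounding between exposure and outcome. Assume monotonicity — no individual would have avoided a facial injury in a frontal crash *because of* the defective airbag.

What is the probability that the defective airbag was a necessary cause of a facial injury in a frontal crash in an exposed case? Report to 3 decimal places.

PN ≈ 0.720

Under exogeneity and monotonicity, PN = (RR − 1) / RR = 1 − 1/RR.
PN = (3.57 − 1) / 3.57 = 2.57 / 3.57 ≈ 0.7199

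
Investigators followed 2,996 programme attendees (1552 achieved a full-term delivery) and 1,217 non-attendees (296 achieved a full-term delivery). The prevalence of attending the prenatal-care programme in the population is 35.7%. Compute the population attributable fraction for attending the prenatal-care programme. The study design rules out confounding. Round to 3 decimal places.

p₁ = P(outcome | exposed) = 1552/2996 = 0.51802
p₀ = P(outcome | unexposed) = 296/1217 = 0.24322
Overall risk P(Y=1) = π·p₁ + (1−π)·p₀ = 0.357×0.51802 + 0.643×0.24322 = 0.34133.
Under exogeneity, PAF = [P(Y=1) − p₀] / P(Y=1).
PAF = (0.34133 − 0.24322) / 0.34133 ≈ 0.2874

PAF ≈ 0.287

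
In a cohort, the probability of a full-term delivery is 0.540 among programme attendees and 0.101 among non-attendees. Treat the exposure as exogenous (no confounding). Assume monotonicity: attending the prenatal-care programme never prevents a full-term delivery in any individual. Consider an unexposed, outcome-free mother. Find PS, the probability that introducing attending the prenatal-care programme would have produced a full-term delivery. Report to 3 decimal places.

Let p₁ = 0.54, p₀ = 0.101.
Under exogeneity and monotonicity, PS = (p₁ − p₀) / (1 − p₀).
PS = (0.54 − 0.101) / (1 − 0.101) = 0.439 / 0.899 ≈ 0.4883

PS ≈ 0.488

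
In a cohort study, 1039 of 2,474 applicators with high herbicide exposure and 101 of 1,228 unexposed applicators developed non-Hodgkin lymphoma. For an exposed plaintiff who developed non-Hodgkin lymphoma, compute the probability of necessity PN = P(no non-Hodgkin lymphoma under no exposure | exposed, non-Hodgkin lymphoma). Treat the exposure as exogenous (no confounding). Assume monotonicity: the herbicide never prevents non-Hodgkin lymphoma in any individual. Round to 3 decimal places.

p₁ = P(outcome | exposed) = 1039/2474 = 0.41997
p₀ = P(outcome | unexposed) = 101/1228 = 0.082248
Under exogeneity and monotonicity, PN = (p₁ − p₀) / p₁.
PN = (0.41997 − 0.082248) / 0.41997 = 0.33772 / 0.41997 ≈ 0.8042

PN ≈ 0.804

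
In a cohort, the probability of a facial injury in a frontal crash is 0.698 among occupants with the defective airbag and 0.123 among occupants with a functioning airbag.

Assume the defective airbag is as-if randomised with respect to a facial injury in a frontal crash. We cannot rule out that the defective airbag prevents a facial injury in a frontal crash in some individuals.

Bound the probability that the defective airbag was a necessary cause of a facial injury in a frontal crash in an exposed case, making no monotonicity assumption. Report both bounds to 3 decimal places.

0.824 ≤ PN ≤ 1.000

Let p₁ = 0.698, p₀ = 0.123.
Under exogeneity alone the bounds on PN are max{0,(p₁−p₀)/p₁} ≤ PN ≤ min{1,(1−p₀)/p₁}.
  lower = (p₁ − p₀)/p₁ = 0.575 / 0.698 ≈ 0.8238
  upper = min{1, (1 − p₀)/p₁} = 0.877 / 0.698 ≈ 1.2564 → capped at 1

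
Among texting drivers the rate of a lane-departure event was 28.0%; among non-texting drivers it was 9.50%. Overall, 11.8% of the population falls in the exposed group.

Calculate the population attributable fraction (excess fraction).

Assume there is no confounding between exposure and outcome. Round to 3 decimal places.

p₁ = 0.28, p₀ = 0.095.
Overall risk P(Y=1) = π·p₁ + (1−π)·p₀ = 0.118×0.28 + 0.882×0.095 = 0.11683.
Under exogeneity, PAF = [P(Y=1) − p₀] / P(Y=1).
PAF = (0.11683 − 0.095) / 0.11683 ≈ 0.1869

PAF ≈ 0.187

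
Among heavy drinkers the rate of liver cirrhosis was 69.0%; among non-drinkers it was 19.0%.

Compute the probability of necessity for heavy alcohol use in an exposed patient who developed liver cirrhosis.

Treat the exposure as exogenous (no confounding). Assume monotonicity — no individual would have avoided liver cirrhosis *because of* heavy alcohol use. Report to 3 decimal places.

p₁ = 0.69, p₀ = 0.19.
Under exogeneity and monotonicity, PN = (p₁ − p₀) / p₁.
PN = (0.69 − 0.19) / 0.69 = 0.5 / 0.69 ≈ 0.7246

PN ≈ 0.725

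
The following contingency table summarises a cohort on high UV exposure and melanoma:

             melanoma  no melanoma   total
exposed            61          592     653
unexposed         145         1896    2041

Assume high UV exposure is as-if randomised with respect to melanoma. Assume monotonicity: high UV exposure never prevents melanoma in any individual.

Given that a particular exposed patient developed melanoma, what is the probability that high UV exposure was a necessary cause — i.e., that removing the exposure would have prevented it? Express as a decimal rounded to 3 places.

p₁ = P(outcome | exposed) = 61/653 = 0.093415
p₀ = P(outcome | unexposed) = 145/2041 = 0.071044
Under exogeneity and monotonicity, PN = (p₁ − p₀)/p₁.
PN = (0.093415 − 0.071044) / 0.093415 ≈ 0.2395

PN ≈ 0.239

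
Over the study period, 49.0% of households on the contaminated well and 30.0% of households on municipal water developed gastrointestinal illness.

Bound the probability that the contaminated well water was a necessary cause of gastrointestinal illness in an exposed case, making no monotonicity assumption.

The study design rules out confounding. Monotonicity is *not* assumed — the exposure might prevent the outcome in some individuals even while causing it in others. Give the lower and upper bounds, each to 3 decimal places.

p₁ = 0.49, p₀ = 0.3.
Under exogeneity alone the bounds on PN are max{0,(p₁−p₀)/p₁} ≤ PN ≤ min{1,(1−p₀)/p₁}.
  lower = (p₁ − p₀)/p₁ = 0.19 / 0.49 ≈ 0.3878
  upper = min{1, (1 − p₀)/p₁} = 0.7 / 0.49 ≈ 1.4286 → capped at 1

0.388 ≤ PN ≤ 1.000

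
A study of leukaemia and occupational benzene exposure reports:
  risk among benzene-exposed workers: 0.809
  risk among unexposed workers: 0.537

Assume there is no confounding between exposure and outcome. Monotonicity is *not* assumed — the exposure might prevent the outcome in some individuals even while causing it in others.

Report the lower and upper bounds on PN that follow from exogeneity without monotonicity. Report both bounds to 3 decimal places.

0.336 ≤ PN ≤ 0.572

Let p₁ = 0.809, p₀ = 0.537.
Under exogeneity alone the bounds on PN are max{0,(p₁−p₀)/p₁} ≤ PN ≤ min{1,(1−p₀)/p₁}.
  lower = (p₁ − p₀)/p₁ = 0.272 / 0.809 ≈ 0.3362
  upper = min{1, (1 − p₀)/p₁} = 0.463 / 0.809 ≈ 0.5723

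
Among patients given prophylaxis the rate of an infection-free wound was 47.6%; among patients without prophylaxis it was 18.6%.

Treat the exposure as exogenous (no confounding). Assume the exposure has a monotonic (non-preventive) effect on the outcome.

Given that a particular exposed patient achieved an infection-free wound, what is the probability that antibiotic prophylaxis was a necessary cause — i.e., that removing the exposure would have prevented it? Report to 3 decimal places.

p₁ = 0.476, p₀ = 0.186.
Under exogeneity and monotonicity, PN = (p₁ − p₀) / p₁.
PN = (0.476 − 0.186) / 0.476 = 0.29 / 0.476 ≈ 0.6092

PN ≈ 0.609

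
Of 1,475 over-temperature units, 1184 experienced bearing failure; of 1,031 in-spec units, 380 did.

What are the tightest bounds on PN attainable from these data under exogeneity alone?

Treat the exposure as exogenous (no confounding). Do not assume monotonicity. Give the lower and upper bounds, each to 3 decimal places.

p₁ = P(outcome | exposed) = 1184/1475 = 0.80271
p₀ = P(outcome | unexposed) = 380/1031 = 0.36857
Under exogeneity alone the bounds on PN are max{0,(p₁−p₀)/p₁} ≤ PN ≤ min{1,(1−p₀)/p₁}.
  lower = (p₁ − p₀)/p₁ = 0.43414 / 0.80271 ≈ 0.5408
  upper = min{1, (1 − p₀)/p₁} = 0.63143 / 0.80271 ≈ 0.7866

0.541 ≤ PN ≤ 0.787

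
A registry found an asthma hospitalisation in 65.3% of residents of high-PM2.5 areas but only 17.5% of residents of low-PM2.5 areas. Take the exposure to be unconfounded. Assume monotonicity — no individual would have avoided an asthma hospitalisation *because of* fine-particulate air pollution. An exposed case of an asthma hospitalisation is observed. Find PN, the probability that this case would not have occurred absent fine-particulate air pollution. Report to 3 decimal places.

PN ≈ 0.732

p₁ = 0.653, p₀ = 0.175.
Under exogeneity and monotonicity, PN = (p₁ − p₀) / p₁.
PN = (0.653 − 0.175) / 0.653 = 0.478 / 0.653 ≈ 0.7320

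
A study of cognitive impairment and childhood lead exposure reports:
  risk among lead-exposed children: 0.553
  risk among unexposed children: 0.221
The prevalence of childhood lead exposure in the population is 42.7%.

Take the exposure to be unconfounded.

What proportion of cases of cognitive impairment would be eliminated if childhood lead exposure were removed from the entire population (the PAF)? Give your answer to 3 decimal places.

Let p₁ = 0.553, p₀ = 0.221.
Overall risk P(Y=1) = π·p₁ + (1−π)·p₀ = 0.427×0.553 + 0.573×0.221 = 0.36276.
Under exogeneity, PAF = [P(Y=1) − p₀] / P(Y=1).
PAF = (0.36276 − 0.221) / 0.36276 ≈ 0.3908

PAF ≈ 0.391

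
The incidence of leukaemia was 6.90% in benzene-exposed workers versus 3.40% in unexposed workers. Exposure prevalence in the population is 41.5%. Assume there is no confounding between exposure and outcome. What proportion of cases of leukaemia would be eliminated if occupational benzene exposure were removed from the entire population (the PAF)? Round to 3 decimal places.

PAF ≈ 0.299

p₁ = 0.069, p₀ = 0.034.
Overall risk P(Y=1) = π·p₁ + (1−π)·p₀ = 0.415×0.069 + 0.585×0.034 = 0.048525.
Under exogeneity, PAF = [P(Y=1) − p₀] / P(Y=1).
PAF = (0.048525 − 0.034) / 0.048525 ≈ 0.2993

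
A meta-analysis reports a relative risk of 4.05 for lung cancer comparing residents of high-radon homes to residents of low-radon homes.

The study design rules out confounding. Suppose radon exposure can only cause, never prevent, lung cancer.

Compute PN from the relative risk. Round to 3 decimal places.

Under exogeneity and monotonicity, PN = (RR − 1) / RR = 1 − 1/RR.
PN = (4.05 − 1) / 4.05 = 3.05 / 4.05 ≈ 0.7531

PN ≈ 0.753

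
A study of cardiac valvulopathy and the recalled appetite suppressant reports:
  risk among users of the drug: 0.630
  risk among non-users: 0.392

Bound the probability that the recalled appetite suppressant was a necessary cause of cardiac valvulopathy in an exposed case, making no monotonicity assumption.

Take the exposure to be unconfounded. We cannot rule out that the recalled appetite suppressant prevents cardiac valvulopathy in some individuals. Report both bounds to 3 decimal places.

0.378 ≤ PN ≤ 0.965

Let p₁ = 0.63, p₀ = 0.392.
Under exogeneity alone the bounds on PN are max{0,(p₁−p₀)/p₁} ≤ PN ≤ min{1,(1−p₀)/p₁}.
  lower = (p₁ − p₀)/p₁ = 0.238 / 0.63 ≈ 0.3778
  upper = min{1, (1 − p₀)/p₁} = 0.608 / 0.63 ≈ 0.9651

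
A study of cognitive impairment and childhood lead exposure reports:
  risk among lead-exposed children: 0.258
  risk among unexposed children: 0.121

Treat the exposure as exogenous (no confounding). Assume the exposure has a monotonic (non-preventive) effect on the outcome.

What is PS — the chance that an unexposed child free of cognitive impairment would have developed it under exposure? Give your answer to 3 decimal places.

Let p₁ = 0.258, p₀ = 0.121.
Under exogeneity and monotonicity, PS = (p₁ − p₀) / (1 − p₀).
PS = (0.258 − 0.121) / (1 − 0.121) = 0.137 / 0.879 ≈ 0.1559

PS ≈ 0.156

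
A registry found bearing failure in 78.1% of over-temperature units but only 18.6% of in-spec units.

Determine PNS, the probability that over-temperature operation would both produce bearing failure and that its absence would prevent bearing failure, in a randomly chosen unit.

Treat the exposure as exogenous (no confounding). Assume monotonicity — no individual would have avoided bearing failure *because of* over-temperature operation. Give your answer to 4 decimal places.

PNS ≈ 0.5950

p₁ = 0.781, p₀ = 0.186.
Under exogeneity and monotonicity, PNS = p₁ − p₀.
PNS = 0.781 − 0.186 = 0.595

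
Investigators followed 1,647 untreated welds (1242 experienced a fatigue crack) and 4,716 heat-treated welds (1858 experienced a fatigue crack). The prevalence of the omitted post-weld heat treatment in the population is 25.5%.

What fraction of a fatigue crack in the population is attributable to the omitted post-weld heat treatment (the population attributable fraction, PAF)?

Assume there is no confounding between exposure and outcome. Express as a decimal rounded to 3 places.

p₁ = P(outcome | exposed) = 1242/1647 = 0.7541
p₀ = P(outcome | unexposed) = 1858/4716 = 0.39398
Overall risk P(Y=1) = π·p₁ + (1−π)·p₀ = 0.255×0.7541 + 0.745×0.39398 = 0.48581.
Under exogeneity, PAF = [P(Y=1) − p₀] / P(Y=1).
PAF = (0.48581 − 0.39398) / 0.48581 ≈ 0.1890

PAF ≈ 0.189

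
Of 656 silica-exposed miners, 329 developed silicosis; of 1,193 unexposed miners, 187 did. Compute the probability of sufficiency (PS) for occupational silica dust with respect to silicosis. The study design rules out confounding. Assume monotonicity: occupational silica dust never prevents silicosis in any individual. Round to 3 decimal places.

p₁ = P(outcome | exposed) = 329/656 = 0.50152
p₀ = P(outcome | unexposed) = 187/1193 = 0.15675
Under exogeneity and monotonicity, PS = (p₁ − p₀) / (1 − p₀).
PS = (0.50152 − 0.15675) / (1 − 0.15675) = 0.34478 / 0.84325 ≈ 0.4089

PS ≈ 0.409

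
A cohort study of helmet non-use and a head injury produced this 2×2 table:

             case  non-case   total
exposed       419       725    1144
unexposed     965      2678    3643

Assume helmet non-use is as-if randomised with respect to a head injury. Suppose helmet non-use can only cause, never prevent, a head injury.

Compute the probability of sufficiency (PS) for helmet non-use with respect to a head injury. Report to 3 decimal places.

PS ≈ 0.138

p₁ = P(outcome | exposed) = 419/1144 = 0.36626
p₀ = P(outcome | unexposed) = 965/3643 = 0.26489
Under exogeneity and monotonicity, PS = (p₁ − p₀)/(1 − p₀).
PS = (0.36626 − 0.26489) / 0.73511 ≈ 0.1379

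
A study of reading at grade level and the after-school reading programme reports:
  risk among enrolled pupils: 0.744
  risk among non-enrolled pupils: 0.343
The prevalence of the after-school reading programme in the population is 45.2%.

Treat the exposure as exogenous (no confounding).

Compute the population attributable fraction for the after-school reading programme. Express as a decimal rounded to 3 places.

Let p₁ = 0.744, p₀ = 0.343.
Overall risk P(Y=1) = π·p₁ + (1−π)·p₀ = 0.452×0.744 + 0.548×0.343 = 0.52425.
Under exogeneity, PAF = [P(Y=1) − p₀] / P(Y=1).
PAF = (0.52425 − 0.343) / 0.52425 ≈ 0.3457

PAF ≈ 0.346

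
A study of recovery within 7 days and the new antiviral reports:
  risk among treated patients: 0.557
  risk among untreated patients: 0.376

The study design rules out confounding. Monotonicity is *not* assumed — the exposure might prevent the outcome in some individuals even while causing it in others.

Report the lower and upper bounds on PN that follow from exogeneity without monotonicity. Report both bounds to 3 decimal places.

Let p₁ = 0.557, p₀ = 0.376.
Under exogeneity alone the bounds on PN are max{0,(p₁−p₀)/p₁} ≤ PN ≤ min{1,(1−p₀)/p₁}.
  lower = (p₁ − p₀)/p₁ = 0.181 / 0.557 ≈ 0.3250
  upper = min{1, (1 − p₀)/p₁} = 0.624 / 0.557 ≈ 1.1203 → capped at 1

0.325 ≤ PN ≤ 1.000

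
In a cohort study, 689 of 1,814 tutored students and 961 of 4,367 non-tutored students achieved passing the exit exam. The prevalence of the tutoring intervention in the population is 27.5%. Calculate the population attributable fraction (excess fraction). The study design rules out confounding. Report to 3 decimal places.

PAF ≈ 0.166

p₁ = P(outcome | exposed) = 689/1814 = 0.37982
p₀ = P(outcome | unexposed) = 961/4367 = 0.22006
Overall risk P(Y=1) = π·p₁ + (1−π)·p₀ = 0.275×0.37982 + 0.725×0.22006 = 0.26399.
Under exogeneity, PAF = [P(Y=1) − p₀] / P(Y=1).
PAF = (0.26399 − 0.22006) / 0.26399 ≈ 0.1664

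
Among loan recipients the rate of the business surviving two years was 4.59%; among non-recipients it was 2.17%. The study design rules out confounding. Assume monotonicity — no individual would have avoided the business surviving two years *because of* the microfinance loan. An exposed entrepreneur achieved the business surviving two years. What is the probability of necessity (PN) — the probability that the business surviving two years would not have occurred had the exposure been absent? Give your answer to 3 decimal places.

PN ≈ 0.527

p₁ = 0.0459, p₀ = 0.0217.
Under exogeneity and monotonicity, PN = (p₁ − p₀) / p₁.
PN = (0.0459 − 0.0217) / 0.0459 = 0.0242 / 0.0459 ≈ 0.5272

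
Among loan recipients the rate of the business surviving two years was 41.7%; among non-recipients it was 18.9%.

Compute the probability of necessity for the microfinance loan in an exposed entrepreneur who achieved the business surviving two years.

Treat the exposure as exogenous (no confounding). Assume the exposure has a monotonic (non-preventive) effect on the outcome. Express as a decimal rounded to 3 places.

p₁ = 0.417, p₀ = 0.189.
Under exogeneity and monotonicity, PN = (p₁ − p₀) / p₁.
PN = (0.417 − 0.189) / 0.417 = 0.228 / 0.417 ≈ 0.5468

PN ≈ 0.547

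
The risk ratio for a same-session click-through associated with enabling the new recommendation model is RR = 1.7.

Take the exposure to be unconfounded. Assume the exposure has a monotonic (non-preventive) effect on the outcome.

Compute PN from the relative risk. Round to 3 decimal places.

PN ≈ 0.412

Under exogeneity and monotonicity, PN = (RR − 1) / RR = 1 − 1/RR.
PN = (1.7 − 1) / 1.7 = 0.7 / 1.7 ≈ 0.4118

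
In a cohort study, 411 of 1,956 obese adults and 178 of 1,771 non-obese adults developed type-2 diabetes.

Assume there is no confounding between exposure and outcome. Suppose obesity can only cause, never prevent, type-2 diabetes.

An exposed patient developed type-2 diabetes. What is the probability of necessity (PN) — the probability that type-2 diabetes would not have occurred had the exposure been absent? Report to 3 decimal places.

p₁ = P(outcome | exposed) = 411/1956 = 0.21012
p₀ = P(outcome | unexposed) = 178/1771 = 0.10051
Under exogeneity and monotonicity, PN = (p₁ − p₀) / p₁.
PN = (0.21012 − 0.10051) / 0.21012 = 0.10961 / 0.21012 ≈ 0.5217

PN ≈ 0.522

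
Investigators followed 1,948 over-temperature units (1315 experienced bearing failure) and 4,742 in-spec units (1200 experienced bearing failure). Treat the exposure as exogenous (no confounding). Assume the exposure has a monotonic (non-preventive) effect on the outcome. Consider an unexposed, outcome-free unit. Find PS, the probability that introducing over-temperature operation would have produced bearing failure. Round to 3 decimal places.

p₁ = P(outcome | exposed) = 1315/1948 = 0.67505
p₀ = P(outcome | unexposed) = 1200/4742 = 0.25306
Under exogeneity and monotonicity, PS = (p₁ − p₀) / (1 − p₀).
PS = (0.67505 − 0.25306) / (1 − 0.25306) = 0.42199 / 0.74694 ≈ 0.5650

PS ≈ 0.565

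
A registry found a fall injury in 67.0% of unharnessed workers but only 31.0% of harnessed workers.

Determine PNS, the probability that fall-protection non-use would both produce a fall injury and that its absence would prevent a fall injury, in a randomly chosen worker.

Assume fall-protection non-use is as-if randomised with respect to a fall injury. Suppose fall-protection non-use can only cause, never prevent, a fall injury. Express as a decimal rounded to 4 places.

p₁ = 0.67, p₀ = 0.31.
Under exogeneity and monotonicity, PNS = p₁ − p₀.
PNS = 0.67 − 0.31 = 0.36

PNS ≈ 0.3600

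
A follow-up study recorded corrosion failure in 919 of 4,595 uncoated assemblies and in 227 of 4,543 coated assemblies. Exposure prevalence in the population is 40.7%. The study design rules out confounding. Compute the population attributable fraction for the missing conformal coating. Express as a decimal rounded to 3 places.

p₁ = P(outcome | exposed) = 919/4595 = 0.2
p₀ = P(outcome | unexposed) = 227/4543 = 0.049967
Overall risk P(Y=1) = π·p₁ + (1−π)·p₀ = 0.407×0.2 + 0.593×0.049967 = 0.11103.
Under exogeneity, PAF = [P(Y=1) − p₀] / P(Y=1).
PAF = (0.11103 − 0.049967) / 0.11103 ≈ 0.5500

PAF ≈ 0.550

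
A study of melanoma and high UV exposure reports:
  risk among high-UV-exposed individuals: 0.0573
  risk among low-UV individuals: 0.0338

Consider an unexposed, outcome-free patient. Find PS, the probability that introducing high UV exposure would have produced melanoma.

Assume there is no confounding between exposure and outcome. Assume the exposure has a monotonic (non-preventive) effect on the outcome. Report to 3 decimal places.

PS ≈ 0.024

Let p₁ = 0.0573, p₀ = 0.0338.
Under exogeneity and monotonicity, PS = (p₁ − p₀) / (1 − p₀).
PS = (0.0573 − 0.0338) / (1 − 0.0338) = 0.0235 / 0.9662 ≈ 0.0243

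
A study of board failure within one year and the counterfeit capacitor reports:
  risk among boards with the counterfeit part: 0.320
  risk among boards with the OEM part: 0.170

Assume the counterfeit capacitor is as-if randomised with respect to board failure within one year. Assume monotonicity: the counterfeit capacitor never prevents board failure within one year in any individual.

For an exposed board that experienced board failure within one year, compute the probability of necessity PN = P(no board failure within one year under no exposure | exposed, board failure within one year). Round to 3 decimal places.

PN ≈ 0.469

Let p₁ = 0.32, p₀ = 0.17.
Under exogeneity and monotonicity, PN = (p₁ − p₀) / p₁.
PN = (0.32 − 0.17) / 0.32 = 0.15 / 0.32 ≈ 0.4688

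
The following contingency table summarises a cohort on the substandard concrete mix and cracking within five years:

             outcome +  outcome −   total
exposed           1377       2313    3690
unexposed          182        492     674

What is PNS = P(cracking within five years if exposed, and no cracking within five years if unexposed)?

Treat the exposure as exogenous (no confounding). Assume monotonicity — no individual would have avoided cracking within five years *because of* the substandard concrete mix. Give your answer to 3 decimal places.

PNS ≈ 0.103

p₁ = P(outcome | exposed) = 1377/3690 = 0.37317
p₀ = P(outcome | unexposed) = 182/674 = 0.27003
Under exogeneity and monotonicity, PNS = p₁ − p₀.
PNS = 0.37317 − 0.27003 = 0.10314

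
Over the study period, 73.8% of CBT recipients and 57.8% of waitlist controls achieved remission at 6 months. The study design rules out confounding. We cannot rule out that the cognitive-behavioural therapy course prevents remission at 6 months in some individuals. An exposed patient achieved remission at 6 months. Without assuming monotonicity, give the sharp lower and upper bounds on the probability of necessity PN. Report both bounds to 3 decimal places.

p₁ = 0.738, p₀ = 0.578.
Under exogeneity alone the bounds on PN are max{0,(p₁−p₀)/p₁} ≤ PN ≤ min{1,(1−p₀)/p₁}.
  lower = (p₁ − p₀)/p₁ = 0.16 / 0.738 ≈ 0.2168
  upper = min{1, (1 − p₀)/p₁} = 0.422 / 0.738 ≈ 0.5718

0.217 ≤ PN ≤ 0.572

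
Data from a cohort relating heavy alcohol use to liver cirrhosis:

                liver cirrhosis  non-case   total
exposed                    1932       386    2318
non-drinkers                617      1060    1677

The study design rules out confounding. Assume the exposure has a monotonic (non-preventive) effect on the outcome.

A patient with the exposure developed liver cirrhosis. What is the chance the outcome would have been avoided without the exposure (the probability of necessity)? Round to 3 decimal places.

PN ≈ 0.559

p₁ = P(outcome | exposed) = 1932/2318 = 0.83348
p₀ = P(outcome | unexposed) = 617/1677 = 0.36792
Under exogeneity and monotonicity, PN = (p₁ − p₀)/p₁.
PN = (0.83348 − 0.36792) / 0.83348 ≈ 0.5586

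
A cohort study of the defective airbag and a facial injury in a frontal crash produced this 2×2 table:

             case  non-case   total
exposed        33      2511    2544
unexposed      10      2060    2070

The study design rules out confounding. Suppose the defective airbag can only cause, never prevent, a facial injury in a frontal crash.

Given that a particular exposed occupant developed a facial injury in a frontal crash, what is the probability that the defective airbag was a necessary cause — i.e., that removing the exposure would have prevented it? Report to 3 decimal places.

PN ≈ 0.628

p₁ = P(outcome | exposed) = 33/2544 = 0.012972
p₀ = P(outcome | unexposed) = 10/2070 = 0.0048309
Under exogeneity and monotonicity, PN = (p₁ − p₀)/p₁.
PN = (0.012972 − 0.0048309) / 0.012972 ≈ 0.6276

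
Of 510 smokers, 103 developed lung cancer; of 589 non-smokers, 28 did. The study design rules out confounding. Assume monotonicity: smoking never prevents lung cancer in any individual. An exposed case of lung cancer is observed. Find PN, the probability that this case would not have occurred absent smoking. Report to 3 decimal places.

PN ≈ 0.765

p₁ = P(outcome | exposed) = 103/510 = 0.20196
p₀ = P(outcome | unexposed) = 28/589 = 0.047538
Under exogeneity and monotonicity, PN = (p₁ − p₀) / p₁.
PN = (0.20196 − 0.047538) / 0.20196 = 0.15442 / 0.20196 ≈ 0.7646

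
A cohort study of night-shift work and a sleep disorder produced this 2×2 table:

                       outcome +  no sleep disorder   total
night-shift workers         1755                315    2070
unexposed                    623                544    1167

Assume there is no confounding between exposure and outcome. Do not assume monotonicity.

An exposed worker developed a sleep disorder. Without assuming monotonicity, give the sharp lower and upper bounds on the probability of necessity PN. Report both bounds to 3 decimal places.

p₁ = P(outcome | exposed) = 1755/2070 = 0.84783
p₀ = P(outcome | unexposed) = 623/1167 = 0.53385
Under exogeneity alone the bounds on PN are max{0,(p₁−p₀)/p₁} ≤ PN ≤ min{1,(1−p₀)/p₁}.
  lower = (p₁ − p₀)/p₁ = 0.31398 / 0.84783 ≈ 0.3703
  upper = min{1, (1 − p₀)/p₁} = 0.46615 / 0.84783 ≈ 0.5498

0.370 ≤ PN ≤ 0.550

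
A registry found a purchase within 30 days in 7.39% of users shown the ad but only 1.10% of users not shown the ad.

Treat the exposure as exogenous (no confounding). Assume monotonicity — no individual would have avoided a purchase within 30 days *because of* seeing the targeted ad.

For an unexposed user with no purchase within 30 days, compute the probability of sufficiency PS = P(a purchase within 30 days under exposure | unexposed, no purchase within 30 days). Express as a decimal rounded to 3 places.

p₁ = 0.0739, p₀ = 0.011.
Under exogeneity and monotonicity, PS = (p₁ − p₀) / (1 − p₀).
PS = (0.0739 − 0.011) / (1 − 0.011) = 0.0629 / 0.989 ≈ 0.0636

PS ≈ 0.064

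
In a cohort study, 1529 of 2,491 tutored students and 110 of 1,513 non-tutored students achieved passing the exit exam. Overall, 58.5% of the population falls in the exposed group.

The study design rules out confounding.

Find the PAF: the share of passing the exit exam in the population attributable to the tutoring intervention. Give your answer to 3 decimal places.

PAF ≈ 0.813

p₁ = P(outcome | exposed) = 1529/2491 = 0.61381
p₀ = P(outcome | unexposed) = 110/1513 = 0.072703
Overall risk P(Y=1) = π·p₁ + (1−π)·p₀ = 0.585×0.61381 + 0.415×0.072703 = 0.38925.
Under exogeneity, PAF = [P(Y=1) − p₀] / P(Y=1).
PAF = (0.38925 − 0.072703) / 0.38925 ≈ 0.8132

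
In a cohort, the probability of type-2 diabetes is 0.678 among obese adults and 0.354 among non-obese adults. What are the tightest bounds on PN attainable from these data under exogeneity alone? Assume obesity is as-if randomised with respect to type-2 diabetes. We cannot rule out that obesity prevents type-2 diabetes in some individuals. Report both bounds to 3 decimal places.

0.478 ≤ PN ≤ 0.953

Let p₁ = 0.678, p₀ = 0.354.
Under exogeneity alone the bounds on PN are max{0,(p₁−p₀)/p₁} ≤ PN ≤ min{1,(1−p₀)/p₁}.
  lower = (p₁ − p₀)/p₁ = 0.324 / 0.678 ≈ 0.4779
  upper = min{1, (1 − p₀)/p₁} = 0.646 / 0.678 ≈ 0.9528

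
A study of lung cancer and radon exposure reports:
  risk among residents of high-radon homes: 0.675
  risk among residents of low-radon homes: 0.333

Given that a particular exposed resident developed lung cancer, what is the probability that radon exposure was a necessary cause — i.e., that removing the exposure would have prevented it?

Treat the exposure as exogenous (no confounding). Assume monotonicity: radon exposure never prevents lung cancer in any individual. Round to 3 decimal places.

Let p₁ = 0.675, p₀ = 0.333.
Under exogeneity and monotonicity, PN = (p₁ − p₀) / p₁.
PN = (0.675 − 0.333) / 0.675 = 0.342 / 0.675 ≈ 0.5067

PN ≈ 0.507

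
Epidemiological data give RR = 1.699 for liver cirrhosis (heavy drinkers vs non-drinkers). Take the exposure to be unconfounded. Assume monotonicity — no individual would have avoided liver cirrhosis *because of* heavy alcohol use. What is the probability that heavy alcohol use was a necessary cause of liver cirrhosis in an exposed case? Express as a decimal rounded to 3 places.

PN ≈ 0.411

Under exogeneity and monotonicity, PN = (RR − 1) / RR = 1 − 1/RR.
PN = (1.699 − 1) / 1.699 = 0.699 / 1.699 ≈ 0.4114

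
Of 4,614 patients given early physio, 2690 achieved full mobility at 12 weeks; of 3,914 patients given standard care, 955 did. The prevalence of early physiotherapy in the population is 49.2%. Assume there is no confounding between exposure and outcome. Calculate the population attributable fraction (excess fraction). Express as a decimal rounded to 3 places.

p₁ = P(outcome | exposed) = 2690/4614 = 0.58301
p₀ = P(outcome | unexposed) = 955/3914 = 0.244
Overall risk P(Y=1) = π·p₁ + (1−π)·p₀ = 0.492×0.58301 + 0.508×0.244 = 0.41079.
Under exogeneity, PAF = [P(Y=1) − p₀] / P(Y=1).
PAF = (0.41079 − 0.244) / 0.41079 ≈ 0.4060

PAF ≈ 0.406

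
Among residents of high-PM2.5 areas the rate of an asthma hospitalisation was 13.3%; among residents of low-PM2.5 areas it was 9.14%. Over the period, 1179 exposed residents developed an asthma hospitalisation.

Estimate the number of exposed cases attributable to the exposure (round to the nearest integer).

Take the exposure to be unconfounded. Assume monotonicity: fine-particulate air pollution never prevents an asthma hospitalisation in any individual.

p₁ = 0.133, p₀ = 0.0914.
PN = (p₁ − p₀)/p₁ = (0.133 − 0.0914) / 0.133 ≈ 0.31278.
Attributable cases ≈ PN × (exposed cases) = 0.31278 × 1179 ≈ 368.77.

about 369 cases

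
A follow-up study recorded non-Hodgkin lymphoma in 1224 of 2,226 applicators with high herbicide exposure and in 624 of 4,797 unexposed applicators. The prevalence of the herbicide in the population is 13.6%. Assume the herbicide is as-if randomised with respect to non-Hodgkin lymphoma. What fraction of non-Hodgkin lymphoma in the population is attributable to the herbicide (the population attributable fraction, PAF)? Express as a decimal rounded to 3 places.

PAF ≈ 0.305

p₁ = P(outcome | exposed) = 1224/2226 = 0.54987
p₀ = P(outcome | unexposed) = 624/4797 = 0.13008
Overall risk P(Y=1) = π·p₁ + (1−π)·p₀ = 0.136×0.54987 + 0.864×0.13008 = 0.18717.
Under exogeneity, PAF = [P(Y=1) − p₀] / P(Y=1).
PAF = (0.18717 − 0.13008) / 0.18717 ≈ 0.3050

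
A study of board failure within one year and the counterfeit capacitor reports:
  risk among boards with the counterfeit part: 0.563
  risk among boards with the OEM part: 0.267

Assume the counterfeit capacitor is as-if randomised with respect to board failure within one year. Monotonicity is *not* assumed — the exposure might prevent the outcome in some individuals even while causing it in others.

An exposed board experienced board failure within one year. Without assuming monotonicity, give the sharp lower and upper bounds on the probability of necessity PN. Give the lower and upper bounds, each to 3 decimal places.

Let p₁ = 0.563, p₀ = 0.267.
Under exogeneity alone the bounds on PN are max{0,(p₁−p₀)/p₁} ≤ PN ≤ min{1,(1−p₀)/p₁}.
  lower = (p₁ − p₀)/p₁ = 0.296 / 0.563 ≈ 0.5258
  upper = min{1, (1 − p₀)/p₁} = 0.733 / 0.563 ≈ 1.3020 → capped at 1

0.526 ≤ PN ≤ 1.000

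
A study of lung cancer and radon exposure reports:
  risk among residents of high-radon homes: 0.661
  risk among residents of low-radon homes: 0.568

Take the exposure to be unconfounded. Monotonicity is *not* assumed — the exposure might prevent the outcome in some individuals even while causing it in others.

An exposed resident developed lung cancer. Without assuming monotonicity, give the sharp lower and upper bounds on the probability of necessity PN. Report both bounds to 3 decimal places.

0.141 ≤ PN ≤ 0.654

Let p₁ = 0.661, p₀ = 0.568.
Under exogeneity alone the bounds on PN are max{0,(p₁−p₀)/p₁} ≤ PN ≤ min{1,(1−p₀)/p₁}.
  lower = (p₁ − p₀)/p₁ = 0.093 / 0.661 ≈ 0.1407
  upper = min{1, (1 − p₀)/p₁} = 0.432 / 0.661 ≈ 0.6536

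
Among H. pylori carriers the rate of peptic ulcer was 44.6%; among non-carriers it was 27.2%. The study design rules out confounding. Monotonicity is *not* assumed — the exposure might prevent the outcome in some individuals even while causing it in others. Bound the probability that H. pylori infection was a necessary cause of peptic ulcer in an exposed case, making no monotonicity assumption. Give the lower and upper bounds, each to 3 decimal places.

p₁ = 0.446, p₀ = 0.272.
Under exogeneity alone the bounds on PN are max{0,(p₁−p₀)/p₁} ≤ PN ≤ min{1,(1−p₀)/p₁}.
  lower = (p₁ − p₀)/p₁ = 0.174 / 0.446 ≈ 0.3901
  upper = min{1, (1 − p₀)/p₁} = 0.728 / 0.446 ≈ 1.6323 → capped at 1

0.390 ≤ PN ≤ 1.000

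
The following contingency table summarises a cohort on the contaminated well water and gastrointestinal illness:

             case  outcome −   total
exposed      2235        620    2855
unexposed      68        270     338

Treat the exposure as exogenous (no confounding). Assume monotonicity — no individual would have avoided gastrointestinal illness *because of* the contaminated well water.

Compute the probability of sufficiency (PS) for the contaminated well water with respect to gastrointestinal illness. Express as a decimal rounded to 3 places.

p₁ = P(outcome | exposed) = 2235/2855 = 0.78284
p₀ = P(outcome | unexposed) = 68/338 = 0.20118
Under exogeneity and monotonicity, PS = (p₁ − p₀) / (1 − p₀).
PS = (0.78284 − 0.20118) / (1 − 0.20118) = 0.58165 / 0.79882 ≈ 0.7281

PS ≈ 0.728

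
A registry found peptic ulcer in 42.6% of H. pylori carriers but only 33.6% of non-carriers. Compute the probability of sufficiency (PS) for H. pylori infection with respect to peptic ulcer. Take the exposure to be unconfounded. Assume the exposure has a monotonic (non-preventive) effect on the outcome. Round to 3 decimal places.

p₁ = 0.426, p₀ = 0.336.
Under exogeneity and monotonicity, PS = (p₁ − p₀) / (1 − p₀).
PS = (0.426 − 0.336) / (1 − 0.336) = 0.09 / 0.664 ≈ 0.1355

PS ≈ 0.136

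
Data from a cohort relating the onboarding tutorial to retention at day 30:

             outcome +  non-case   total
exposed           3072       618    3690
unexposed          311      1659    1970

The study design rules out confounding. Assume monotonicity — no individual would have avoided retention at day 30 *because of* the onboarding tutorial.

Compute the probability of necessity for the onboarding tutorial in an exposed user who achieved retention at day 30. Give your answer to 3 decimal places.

PN ≈ 0.810

p₁ = P(outcome | exposed) = 3072/3690 = 0.83252
p₀ = P(outcome | unexposed) = 311/1970 = 0.15787
Under exogeneity and monotonicity, PN = (p₁ − p₀)/p₁.
PN = (0.83252 − 0.15787) / 0.83252 ≈ 0.8104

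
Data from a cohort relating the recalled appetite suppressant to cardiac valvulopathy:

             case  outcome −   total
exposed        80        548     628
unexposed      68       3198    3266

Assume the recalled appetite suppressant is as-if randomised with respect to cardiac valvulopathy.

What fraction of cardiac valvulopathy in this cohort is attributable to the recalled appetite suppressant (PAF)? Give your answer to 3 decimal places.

PAF ≈ 0.452

p₁ = P(outcome | exposed) = 80/628 = 0.12739
p₀ = P(outcome | unexposed) = 68/3266 = 0.020821
Exposure prevalence π = 628/3894 = 0.16127; overall risk P(Y=1) = 0.038007.
Under exogeneity, PAF = [P(Y=1) − p₀]/P(Y=1).
PAF = (0.038007 − 0.020821) / 0.038007 ≈ 0.4522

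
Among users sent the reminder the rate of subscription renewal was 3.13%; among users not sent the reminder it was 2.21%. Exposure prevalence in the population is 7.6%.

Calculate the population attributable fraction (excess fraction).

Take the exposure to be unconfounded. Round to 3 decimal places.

p₁ = 0.0313, p₀ = 0.0221.
Overall risk P(Y=1) = π·p₁ + (1−π)·p₀ = 0.076×0.0313 + 0.924×0.0221 = 0.022799.
Under exogeneity, PAF = [P(Y=1) − p₀] / P(Y=1).
PAF = (0.022799 − 0.0221) / 0.022799 ≈ 0.0307

PAF ≈ 0.031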